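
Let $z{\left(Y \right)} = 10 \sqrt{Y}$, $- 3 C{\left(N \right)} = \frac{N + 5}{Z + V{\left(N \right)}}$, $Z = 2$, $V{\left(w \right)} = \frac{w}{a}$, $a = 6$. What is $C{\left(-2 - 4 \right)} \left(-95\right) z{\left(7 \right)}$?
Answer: $- \frac{950 \sqrt{7}}{3} \approx -837.82$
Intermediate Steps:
$V{\left(w \right)} = \frac{w}{6}$
$C{\left(N \right)} = - \frac{5 + N}{3 \left(2 + \frac{N}{6}\right)}$ ($C{\left(N \right)} = - \frac{\left(N + 5\right) \frac{1}{2 + \frac{N}{6}}}{3} = - \frac{\left(5 + N\right) \frac{1}{2 + \frac{N}{6}}}{3} = - \frac{\frac{1}{2 + \frac{N}{6}} \left(5 + N\right)}{3} = - \frac{5 + N}{3 \left(2 + \frac{N}{6}\right)}$)
$C{\left(-2 - 4 \right)} \left(-95\right) z{\left(7 \right)} = \frac{2 \left(-5 - \left(-2 - 4\right)\right)}{12 - 6} \left(-95\right) 10 \sqrt{7} = \frac{2 \left(-5 - -6\right)}{12 - 6} \left(-95\right) 10 \sqrt{7} = \frac{2 \left(-5 + 6\right)}{6} \left(-95\right) 10 \sqrt{7} = 2 \cdot \frac{1}{6} \cdot 1 \left(-95\right) 10 \sqrt{7} = \frac{1}{3} \left(-95\right) 10 \sqrt{7} = - \frac{95 \cdot 10 \sqrt{7}}{3} = - \frac{950 \sqrt{7}}{3}$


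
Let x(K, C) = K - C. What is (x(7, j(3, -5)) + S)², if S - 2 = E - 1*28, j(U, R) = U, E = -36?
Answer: 3364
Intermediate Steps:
S = -62 (S = 2 + (-36 - 1*28) = 2 + (-36 - 28) = 2 - 64 = -62)
(x(7, j(3, -5)) + S)² = ((7 - 1*3) - 62)² = ((7 - 3) - 62)² = (4 - 62)² = (-58)² = 3364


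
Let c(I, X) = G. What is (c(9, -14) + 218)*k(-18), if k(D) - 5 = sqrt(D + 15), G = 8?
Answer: 1130 + 226*I*sqrt(3) ≈ 1130.0 + 391.44*I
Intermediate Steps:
c(I, X) = 8
k(D) = 5 + sqrt(15 + D) (k(D) = 5 + sqrt(D + 15) = 5 + sqrt(15 + D))
(c(9, -14) + 218)*k(-18) = (8 + 218)*(5 + sqrt(15 - 18)) = 226*(5 + sqrt(-3)) = 226*(5 + I*sqrt(3)) = 1130 + 226*I*sqrt(3)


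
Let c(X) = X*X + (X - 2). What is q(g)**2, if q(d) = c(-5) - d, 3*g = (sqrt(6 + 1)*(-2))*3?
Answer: 352 + 72*sqrt(7) ≈ 542.49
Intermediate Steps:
g = -2*sqrt(7) (g = ((sqrt(6 + 1)*(-2))*3)/3 = ((sqrt(7)*(-2))*3)/3 = (-2*sqrt(7)*3)/3 = (-6*sqrt(7))/3 = -2*sqrt(7) ≈ -5.2915)
c(X) = -2 + X + X**2 (c(X) = X**2 + (-2 + X) = -2 + X + X**2)
q(d) = 18 - d (q(d) = (-2 - 5 + (-5)**2) - d = (-2 - 5 + 25) - d = 18 - d)
q(g)**2 = (18 - (-2)*sqrt(7))**2 = (18 + 2*sqrt(7))**2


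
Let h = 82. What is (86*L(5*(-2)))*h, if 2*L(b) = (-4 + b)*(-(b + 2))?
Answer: -394912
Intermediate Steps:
L(b) = (-4 + b)*(-2 - b)/2 (L(b) = ((-4 + b)*(-(b + 2)))/2 = ((-4 + b)*(-(2 + b)))/2 = ((-4 + b)*(-2 - b))/2 = (-4 + b)*(-2 - b)/2)
(86*L(5*(-2)))*h = (86*(4 + 5*(-2) - (5*(-2))²/2))*82 = (86*(4 - 10 - ½*(-10)²))*82 = (86*(4 - 10 - ½*100))*82 = (86*(4 - 10 - 50))*82 = (86*(-56))*82 = -4816*82 = -394912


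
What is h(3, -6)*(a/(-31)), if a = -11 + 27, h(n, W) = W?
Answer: 96/31 ≈ 3.0968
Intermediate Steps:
a = 16
h(3, -6)*(a/(-31)) = -96/(-31) = -96*(-1)/31 = -6*(-16/31) = 96/31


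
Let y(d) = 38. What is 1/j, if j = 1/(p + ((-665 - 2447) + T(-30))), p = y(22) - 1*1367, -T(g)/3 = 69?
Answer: -4648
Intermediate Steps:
T(g) = -207 (T(g) = -3*69 = -207)
p = -1329 (p = 38 - 1*1367 = 38 - 1367 = -1329)
j = -1/4648 (j = 1/(-1329 + ((-665 - 2447) - 207)) = 1/(-1329 + (-3112 - 207)) = 1/(-1329 - 3319) = 1/(-4648) = -1/4648 ≈ -0.00021515)
1/j = 1/(-1/4648) = -4648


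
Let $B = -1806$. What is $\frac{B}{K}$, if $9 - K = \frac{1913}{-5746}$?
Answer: $- \frac{1482468}{7661} \approx -193.51$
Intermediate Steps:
$K = \frac{53627}{5746}$ ($K = 9 - \frac{1913}{-5746} = 9 - 1913 \left(- \frac{1}{5746}\right) = 9 - - \frac{1913}{5746} = 9 + \frac{1913}{5746} = \frac{53627}{5746} \approx 9.3329$)
$\frac{B}{K} = - \frac{1806}{\frac{53627}{5746}} = \left(-1806\right) \frac{5746}{53627} = - \frac{1482468}{7661}$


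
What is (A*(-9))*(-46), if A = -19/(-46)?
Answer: 171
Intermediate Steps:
A = 19/46 (A = -19*(-1/46) = 19/46 ≈ 0.41304)
(A*(-9))*(-46) = ((19/46)*(-9))*(-46) = -171/46*(-46) = 171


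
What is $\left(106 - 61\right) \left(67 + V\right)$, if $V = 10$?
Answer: $3465$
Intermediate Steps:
$\left(106 - 61\right) \left(67 + V\right) = \left(106 - 61\right) \left(67 + 10\right) = 45 \cdot 77 = 3465$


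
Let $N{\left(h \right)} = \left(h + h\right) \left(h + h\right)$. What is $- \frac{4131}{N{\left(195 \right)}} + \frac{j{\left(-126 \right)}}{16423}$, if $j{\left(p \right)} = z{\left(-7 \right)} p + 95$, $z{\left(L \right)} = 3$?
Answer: $- \frac{12320857}{277548700} \approx -0.044392$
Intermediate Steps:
$N{\left(h \right)} = 4 h^{2}$ ($N{\left(h \right)} = 2 h 2 h = 4 h^{2}$)
$j{\left(p \right)} = 95 + 3 p$ ($j{\left(p \right)} = 3 p + 95 = 95 + 3 p$)
$- \frac{4131}{N{\left(195 \right)}} + \frac{j{\left(-126 \right)}}{16423} = - \frac{4131}{4 \cdot 195^{2}} + \frac{95 + 3 \left(-126\right)}{16423} = - \frac{4131}{4 \cdot 38025} + \left(95 - 378\right) \frac{1}{16423} = - \frac{4131}{152100} - \frac{283}{16423} = \left(-4131\right) \frac{1}{152100} - \frac{283}{16423} = - \frac{459}{16900} - \frac{283}{16423} = - \frac{12320857}{277548700}$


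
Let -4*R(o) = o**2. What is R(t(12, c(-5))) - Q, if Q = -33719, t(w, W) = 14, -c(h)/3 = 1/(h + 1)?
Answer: 33670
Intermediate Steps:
c(h) = -3/(1 + h) (c(h) = -3/(h + 1) = -3/(1 + h))
R(o) = -o**2/4
R(t(12, c(-5))) - Q = -1/4*14**2 - 1*(-33719) = -1/4*196 + 33719 = -49 + 33719 = 33670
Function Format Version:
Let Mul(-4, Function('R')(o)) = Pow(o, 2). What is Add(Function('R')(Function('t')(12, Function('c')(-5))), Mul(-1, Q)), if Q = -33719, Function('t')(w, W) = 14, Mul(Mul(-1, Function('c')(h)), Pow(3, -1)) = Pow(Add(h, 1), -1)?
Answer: 33670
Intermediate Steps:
Function('c')(h) = Mul(-3, Pow(Add(1, h), -1)) (Function('c')(h) = Mul(-3, Pow(Add(h, 1), -1)) = Mul(-3, Pow(Add(1, h), -1)))
Function('R')(o) = Mul(Rational(-1, 4), Pow(o, 2))
Add(Function('R')(Function('t')(12, Function('c')(-5))), Mul(-1, Q)) = Add(Mul(Rational(-1, 4), Pow(14, 2)), Mul(-1, -33719)) = Add(Mul(Rational(-1, 4), 196), 33719) = Add(-49, 33719) = 33670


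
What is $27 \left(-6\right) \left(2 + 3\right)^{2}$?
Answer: $-4050$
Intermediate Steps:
$27 \left(-6\right) \left(2 + 3\right)^{2} = - 162 \cdot 5^{2} = \left(-162\right) 25 = -4050$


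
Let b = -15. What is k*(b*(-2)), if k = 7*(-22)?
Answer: -4620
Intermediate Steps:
k = -154
k*(b*(-2)) = -(-2310)*(-2) = -154*30 = -4620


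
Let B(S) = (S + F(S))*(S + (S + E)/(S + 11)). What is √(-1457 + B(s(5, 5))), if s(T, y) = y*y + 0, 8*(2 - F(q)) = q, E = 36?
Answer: I*√472130/24 ≈ 28.63*I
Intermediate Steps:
F(q) = 2 - q/8
s(T, y) = y² (s(T, y) = y² + 0 = y²)
B(S) = (2 + 7*S/8)*(S + (36 + S)/(11 + S)) (B(S) = (S + (2 - S/8))*(S + (S + 36)/(S + 11)) = (2 + 7*S/8)*(S + (36 + S)/(11 + S)))
√(-1457 + B(s(5, 5))) = √(-1457 + (576 + 7*(5²)³ + 100*(5²)² + 444*5²)/(8*(11 + 5²))) = √(-1457 + (576 + 7*25³ + 100*25² + 444*25)/(8*(11 + 25))) = √(-1457 + (⅛)*(576 + 7*15625 + 100*625 + 11100)/36) = √(-1457 + (⅛)*(1/36)*(576 + 109375 + 62500 + 11100)) = √(-1457 + (⅛)*(1/36)*183551) = √(-1457 + 183551/288) = √(-236065/288) = I*√472130/24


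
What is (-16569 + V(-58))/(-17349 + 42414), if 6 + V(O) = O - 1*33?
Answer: -16666/25065 ≈ -0.66491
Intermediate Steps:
V(O) = -39 + O (V(O) = -6 + (O - 1*33) = -6 + (O - 33) = -6 + (-33 + O) = -39 + O)
(-16569 + V(-58))/(-17349 + 42414) = (-16569 + (-39 - 58))/(-17349 + 42414) = (-16569 - 97)/25065 = -16666*1/25065 = -16666/25065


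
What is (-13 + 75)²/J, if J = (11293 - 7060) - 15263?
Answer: -1922/5515 ≈ -0.34850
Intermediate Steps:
J = -11030 (J = 4233 - 15263 = -11030)
(-13 + 75)²/J = (-13 + 75)²/(-11030) = 62²*(-1/11030) = 3844*(-1/11030) = -1922/5515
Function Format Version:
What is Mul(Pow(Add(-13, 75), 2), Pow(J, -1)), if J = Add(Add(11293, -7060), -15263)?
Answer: Rational(-1922, 5515) ≈ -0.34850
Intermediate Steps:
J = -11030 (J = Add(4233, -15263) = -11030)
Mul(Pow(Add(-13, 75), 2), Pow(J, -1)) = Mul(Pow(Add(-13, 75), 2), Pow(-11030, -1)) = Mul(Pow(62, 2), Rational(-1, 11030)) = Mul(3844, Rational(-1, 11030)) = Rational(-1922, 5515)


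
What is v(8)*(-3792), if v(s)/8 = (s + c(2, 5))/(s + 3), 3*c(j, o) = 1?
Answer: -252800/11 ≈ -22982.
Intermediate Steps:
c(j, o) = 1/3 (c(j, o) = (1/3)*1 = 1/3)
v(s) = 8*(1/3 + s)/(3 + s) (v(s) = 8*((s + 1/3)/(s + 3)) = 8*((1/3 + s)/(3 + s)) = 8*(1/3 + s)/(3 + s))
v(8)*(-3792) = (8*(1 + 3*8)/(3*(3 + 8)))*(-3792) = ((8/3)*(1 + 24)/11)*(-3792) = ((8/3)*(1/11)*25)*(-3792) = (200/33)*(-3792) = -252800/11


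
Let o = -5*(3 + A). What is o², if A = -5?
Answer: 100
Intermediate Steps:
o = 10 (o = -5*(3 - 5) = -5*(-2) = 10)
o² = 10² = 100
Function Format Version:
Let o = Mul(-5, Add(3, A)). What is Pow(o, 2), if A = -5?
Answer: 100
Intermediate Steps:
o = 10 (o = Mul(-5, Add(3, -5)) = Mul(-5, -2) = 10)
Pow(o, 2) = Pow(10, 2) = 100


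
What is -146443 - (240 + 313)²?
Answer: -452252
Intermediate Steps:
-146443 - (240 + 313)² = -146443 - 1*553² = -146443 - 1*305809 = -146443 - 305809 = -452252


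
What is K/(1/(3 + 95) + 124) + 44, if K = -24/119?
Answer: 3030036/68867 ≈ 43.998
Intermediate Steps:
K = -24/119 (K = -24*1/119 = -24/119 ≈ -0.20168)
K/(1/(3 + 95) + 124) + 44 = -24/119/(1/(3 + 95) + 124) + 44 = -24/119/(1/98 + 124) + 44 = -24/119/(12153/98) + 44 = (98/12153)*(-24/119) + 44 = -112/68867 + 44 = 3030036/68867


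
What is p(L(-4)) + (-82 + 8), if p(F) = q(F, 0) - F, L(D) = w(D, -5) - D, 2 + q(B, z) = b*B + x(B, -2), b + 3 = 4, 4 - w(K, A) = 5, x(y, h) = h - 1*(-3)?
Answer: -75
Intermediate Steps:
x(y, h) = 3 + h (x(y, h) = h + 3 = 3 + h)
w(K, A) = -1 (w(K, A) = 4 - 1*5 = 4 - 5 = -1)
b = 1 (b = -3 + 4 = 1)
q(B, z) = -1 + B (q(B, z) = -2 + (1*B + (3 - 2)) = -2 + (B + 1) = -2 + (1 + B) = -1 + B)
L(D) = -1 - D
p(F) = -1 (p(F) = (-1 + F) - F = -1)
p(L(-4)) + (-82 + 8) = -1 + (-82 + 8) = -1 - 74 = -75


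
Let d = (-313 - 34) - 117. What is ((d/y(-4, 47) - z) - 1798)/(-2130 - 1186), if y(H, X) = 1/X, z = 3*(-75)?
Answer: 23381/3316 ≈ 7.0510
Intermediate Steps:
d = -464 (d = -347 - 117 = -464)
z = -225
((d/y(-4, 47) - z) - 1798)/(-2130 - 1186) = ((-464/(1/47) - 1*(-225)) - 1798)/(-2130 - 1186) = ((-464/1/47 + 225) - 1798)/(-3316) = ((-464*47 + 225) - 1798)*(-1/3316) = ((-21808 + 225) - 1798)*(-1/3316) = (-21583 - 1798)*(-1/3316) = -23381*(-1/3316) = 23381/3316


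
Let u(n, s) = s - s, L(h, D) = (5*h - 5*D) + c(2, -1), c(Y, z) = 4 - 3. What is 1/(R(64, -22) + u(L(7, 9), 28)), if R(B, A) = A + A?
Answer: -1/44 ≈ -0.022727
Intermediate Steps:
c(Y, z) = 1
R(B, A) = 2*A
L(h, D) = 1 - 5*D + 5*h (L(h, D) = (5*h - 5*D) + 1 = (-5*D + 5*h) + 1 = 1 - 5*D + 5*h)
u(n, s) = 0
1/(R(64, -22) + u(L(7, 9), 28)) = 1/(2*(-22) + 0) = 1/(-44 + 0) = 1/(-44) = -1/44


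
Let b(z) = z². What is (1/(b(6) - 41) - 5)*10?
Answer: -52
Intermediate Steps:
(1/(b(6) - 41) - 5)*10 = (1/(6² - 41) - 5)*10 = (1/(36 - 41) - 5)*10 = (1/(-5) - 5)*10 = (-⅕ - 5)*10 = -26/5*10 = -52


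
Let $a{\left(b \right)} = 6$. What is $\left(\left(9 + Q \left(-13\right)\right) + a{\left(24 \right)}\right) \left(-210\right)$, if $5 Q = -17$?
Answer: $-12432$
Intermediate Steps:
$Q = - \frac{17}{5}$ ($Q = \frac{1}{5} \left(-17\right) = - \frac{17}{5} \approx -3.4$)
$\left(\left(9 + Q \left(-13\right)\right) + a{\left(24 \right)}\right) \left(-210\right) = \left(\left(9 - - \frac{221}{5}\right) + 6\right) \left(-210\right) = \left(\left(9 + \frac{221}{5}\right) + 6\right) \left(-210\right) = \left(\frac{266}{5} + 6\right) \left(-210\right) = \frac{296}{5} \left(-210\right) = -12432$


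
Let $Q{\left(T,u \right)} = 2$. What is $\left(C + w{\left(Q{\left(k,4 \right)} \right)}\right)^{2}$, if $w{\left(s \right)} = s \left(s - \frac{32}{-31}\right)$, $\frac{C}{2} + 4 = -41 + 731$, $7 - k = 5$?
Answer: $\frac{1824998400}{961} \approx 1.8991 \cdot 10^{6}$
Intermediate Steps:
$k = 2$ ($k = 7 - 5 = 2$)
$C = 1372$ ($C = -8 + 2 \left(-41 + 731\right) = -8 + 2 \cdot 690 = -8 + 1380 = 1372$)
$w{\left(s \right)} = s \left(\frac{32}{31} + s\right)$ ($w{\left(s \right)} = s \left(s - - \frac{32}{31}\right) = s \left(s + \frac{32}{31}\right) = s \left(\frac{32}{31} + s\right)$)
$\left(C + w{\left(Q{\left(k,4 \right)} \right)}\right)^{2} = \left(1372 + \frac{1}{31} \cdot 2 \left(32 + 31 \cdot 2\right)\right)^{2} = \left(1372 + \frac{1}{31} \cdot 2 \left(32 + 62\right)\right)^{2} = \left(1372 + \frac{1}{31} \cdot 2 \cdot 94\right)^{2} = \left(1372 + \frac{188}{31}\right)^{2} = \left(\frac{42720}{31}\right)^{2} = \frac{1824998400}{961}$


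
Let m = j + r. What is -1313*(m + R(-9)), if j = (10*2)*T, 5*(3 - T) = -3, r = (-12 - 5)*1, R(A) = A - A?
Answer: -72215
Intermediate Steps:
R(A) = 0
r = -17 (r = -17*1 = -17)
T = 18/5 (T = 3 - ⅕*(-3) = 3 + ⅗ = 18/5 ≈ 3.6000)
j = 72 (j = (10*2)*(18/5) = 20*(18/5) = 72)
m = 55 (m = 72 - 17 = 55)
-1313*(m + R(-9)) = -1313*(55 + 0) = -1313*55 = -72215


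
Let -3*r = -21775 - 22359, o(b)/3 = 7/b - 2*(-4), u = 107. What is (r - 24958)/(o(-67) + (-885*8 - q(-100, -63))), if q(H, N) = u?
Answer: 1029790/719913 ≈ 1.4304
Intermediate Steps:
q(H, N) = 107
o(b) = 24 + 21/b (o(b) = 3*(7/b - 2*(-4)) = 3*(7/b + 8) = 3*(8 + 7/b) = 24 + 21/b)
r = 44134/3 (r = -(-21775 - 22359)/3 = -1/3*(-44134) = 44134/3 ≈ 14711.)
(r - 24958)/(o(-67) + (-885*8 - q(-100, -63))) = (44134/3 - 24958)/((24 + 21/(-67)) + (-885*8 - 1*107)) = -30740/(3*((24 + 21*(-1/67)) + (-7080 - 107))) = -30740/(3*((24 - 21/67) - 7187)) = -30740/(3*(1587/67 - 7187)) = -30740/(3*(-479942/67)) = -30740/3*(-67/479942) = 1029790/719913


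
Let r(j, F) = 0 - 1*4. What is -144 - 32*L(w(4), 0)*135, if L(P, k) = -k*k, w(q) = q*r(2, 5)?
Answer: -144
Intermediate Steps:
r(j, F) = -4 (r(j, F) = 0 - 4 = -4)
w(q) = -4*q (w(q) = q*(-4) = -4*q)
L(P, k) = -k**2
-144 - 32*L(w(4), 0)*135 = -144 - (-32)*0**2*135 = -144 - (-32)*0*135 = -144 - 32*0*135 = -144 + 0*135 = -144 + 0 = -144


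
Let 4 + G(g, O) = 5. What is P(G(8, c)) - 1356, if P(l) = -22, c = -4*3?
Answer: -1378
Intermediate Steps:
c = -12
G(g, O) = 1 (G(g, O) = -4 + 5 = 1)
P(G(8, c)) - 1356 = -22 - 1356 = -1378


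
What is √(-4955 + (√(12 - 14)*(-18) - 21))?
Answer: √(-4976 - 18*I*√2) ≈ 0.1804 - 70.541*I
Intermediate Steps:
√(-4955 + (√(12 - 14)*(-18) - 21)) = √(-4955 + (√(-2)*(-18) - 21)) = √(-4955 + ((I*√2)*(-18) - 21)) = √(-4955 + (-18*I*√2 - 21)) = √(-4955 + (-21 - 18*I*√2)) = √(-4976 - 18*I*√2)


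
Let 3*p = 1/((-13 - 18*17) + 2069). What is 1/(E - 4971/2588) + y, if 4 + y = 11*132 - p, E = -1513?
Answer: 5960899544477/4116645750 ≈ 1448.0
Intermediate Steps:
p = 1/5250 (p = 1/(3*((-13 - 18*17) + 2069)) = 1/(3*((-13 - 306) + 2069)) = 1/(3*(-319 + 2069)) = (⅓)/1750 = (⅓)*(1/1750) = 1/5250 ≈ 0.00019048)
y = 7601999/5250 (y = -4 + (11*132 - 1*1/5250) = -4 + (1452 - 1/5250) = -4 + 7622999/5250 = 7601999/5250 ≈ 1448.0)
1/(E - 4971/2588) + y = 1/(-1513 - 4971/2588) + 7601999/5250 = 1/(-3920615/2588) + 7601999/5250 = -2588/3920615 + 7601999/5250 = 5960899544477/4116645750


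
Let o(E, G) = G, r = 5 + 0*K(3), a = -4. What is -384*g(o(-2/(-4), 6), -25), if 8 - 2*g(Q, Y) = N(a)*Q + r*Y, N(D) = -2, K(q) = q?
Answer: -27840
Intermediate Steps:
r = 5 (r = 5 + 0*3 = 5 + 0 = 5)
g(Q, Y) = 4 + Q - 5*Y/2 (g(Q, Y) = 4 - (-2*Q + 5*Y)/2 = 4 + (Q - 5*Y/2) = 4 + Q - 5*Y/2)
-384*g(o(-2/(-4), 6), -25) = -384*(4 + 6 - 5/2*(-25)) = -384*(4 + 6 + 125/2) = -384*145/2 = -27840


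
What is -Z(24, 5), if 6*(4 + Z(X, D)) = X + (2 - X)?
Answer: 11/3 ≈ 3.6667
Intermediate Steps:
Z(X, D) = -11/3 (Z(X, D) = -4 + (X + (2 - X))/6 = -4 + (⅙)*2 = -4 + ⅓ = -11/3)
-Z(24, 5) = -1*(-11/3) = 11/3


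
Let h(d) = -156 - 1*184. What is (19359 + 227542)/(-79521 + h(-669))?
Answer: -246901/79861 ≈ -3.0916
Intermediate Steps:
h(d) = -340 (h(d) = -156 - 184 = -340)
(19359 + 227542)/(-79521 + h(-669)) = (19359 + 227542)/(-79521 - 340) = 246901/(-79861) = 246901*(-1/79861) = -246901/79861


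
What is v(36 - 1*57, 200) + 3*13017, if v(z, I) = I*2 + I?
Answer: 39651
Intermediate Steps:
v(z, I) = 3*I (v(z, I) = 2*I + I = 3*I)
v(36 - 1*57, 200) + 3*13017 = 3*200 + 3*13017 = 600 + 39051 = 39651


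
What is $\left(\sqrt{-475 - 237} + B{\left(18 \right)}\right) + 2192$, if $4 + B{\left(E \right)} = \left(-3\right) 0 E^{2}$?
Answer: $2188 + 2 i \sqrt{178} \approx 2188.0 + 26.683 i$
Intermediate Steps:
$B{\left(E \right)} = -4$ ($B{\left(E \right)} = -4 + \left(-3\right) 0 E^{2} = -4 + 0 E^{2} = -4 + 0 = -4$)
$\left(\sqrt{-475 - 237} + B{\left(18 \right)}\right) + 2192 = \left(\sqrt{-475 - 237} - 4\right) + 2192 = \left(\sqrt{-712} - 4\right) + 2192 = \left(2 i \sqrt{178} - 4\right) + 2192 = \left(-4 + 2 i \sqrt{178}\right) + 2192 = 2188 + 2 i \sqrt{178}$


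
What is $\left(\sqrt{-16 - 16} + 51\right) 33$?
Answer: $1683 + 132 i \sqrt{2} \approx 1683.0 + 186.68 i$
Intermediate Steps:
$\left(\sqrt{-16 - 16} + 51\right) 33 = \left(\sqrt{-32} + 51\right) 33 = \left(4 i \sqrt{2} + 51\right) 33 = \left(51 + 4 i \sqrt{2}\right) 33 = 1683 + 132 i \sqrt{2}$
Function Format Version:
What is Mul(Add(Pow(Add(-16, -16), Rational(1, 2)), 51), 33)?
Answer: Add(1683, Mul(132, I, Pow(2, Rational(1, 2)))) ≈ Add(1683.0, Mul(186.68, I))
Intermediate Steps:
Mul(Add(Pow(Add(-16, -16), Rational(1, 2)), 51), 33) = Mul(Add(Pow(-32, Rational(1, 2)), 51), 33) = Mul(Add(Mul(4, I, Pow(2, Rational(1, 2))), 51), 33) = Mul(Add(51, Mul(4, I, Pow(2, Rational(1, 2)))), 33) = Add(1683, Mul(132, I, Pow(2, Rational(1, 2))))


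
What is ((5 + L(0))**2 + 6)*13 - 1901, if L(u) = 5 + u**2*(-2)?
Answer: -523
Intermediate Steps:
L(u) = 5 - 2*u**2
((5 + L(0))**2 + 6)*13 - 1901 = ((5 + (5 - 2*0**2))**2 + 6)*13 - 1901 = ((5 + (5 - 2*0))**2 + 6)*13 - 1901 = ((5 + (5 + 0))**2 + 6)*13 - 1901 = ((5 + 5)**2 + 6)*13 - 1901 = (10**2 + 6)*13 - 1901 = (100 + 6)*13 - 1901 = 106*13 - 1901 = 1378 - 1901 = -523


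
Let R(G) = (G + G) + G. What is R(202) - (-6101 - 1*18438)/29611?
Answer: 17968805/29611 ≈ 606.83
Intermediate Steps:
R(G) = 3*G (R(G) = 2*G + G = 3*G)
R(202) - (-6101 - 1*18438)/29611 = 3*202 - (-6101 - 1*18438)/29611 = 606 - (-6101 - 18438)/29611 = 606 - (-24539)/29611 = 606 - 1*(-24539/29611) = 606 + 24539/29611 = 17968805/29611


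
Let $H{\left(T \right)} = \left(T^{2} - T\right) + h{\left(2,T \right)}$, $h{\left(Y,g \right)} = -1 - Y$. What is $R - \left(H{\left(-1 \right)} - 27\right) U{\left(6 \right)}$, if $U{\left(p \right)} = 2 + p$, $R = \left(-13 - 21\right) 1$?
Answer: $190$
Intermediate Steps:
$R = -34$ ($R = \left(-34\right) 1 = -34$)
$H{\left(T \right)} = -3 + T^{2} - T$ ($H{\left(T \right)} = \left(T^{2} - T\right) - 3 = -3 + T^{2} - T$)
$R - \left(H{\left(-1 \right)} - 27\right) U{\left(6 \right)} = -34 - \left(\left(-3 + \left(-1\right)^{2} - -1\right) - 27\right) \left(2 + 6\right) = -34 - \left(\left(-3 + 1 + 1\right) - 27\right) 8 = -34 - \left(-1 - 27\right) 8 = -34 - \left(-28\right) 8 = -34 - -224 = -34 + 224 = 190$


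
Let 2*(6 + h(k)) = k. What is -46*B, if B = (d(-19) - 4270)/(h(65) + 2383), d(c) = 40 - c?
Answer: 387412/4819 ≈ 80.393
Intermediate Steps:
h(k) = -6 + k/2
B = -8422/4819 (B = ((40 - 1*(-19)) - 4270)/((-6 + (½)*65) + 2383) = ((40 + 19) - 4270)/((-6 + 65/2) + 2383) = (59 - 4270)/(53/2 + 2383) = -4211/4819/2 = -4211*2/4819 = -8422/4819 ≈ -1.7477)
-46*B = -46*(-8422/4819) = 387412/4819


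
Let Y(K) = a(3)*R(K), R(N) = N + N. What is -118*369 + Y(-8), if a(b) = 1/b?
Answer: -130642/3 ≈ -43547.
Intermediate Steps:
R(N) = 2*N
Y(K) = 2*K/3 (Y(K) = (2*K)/3 = 2*K/3)
-118*369 + Y(-8) = -118*369 + (⅔)*(-8) = -43542 - 16/3 = -130642/3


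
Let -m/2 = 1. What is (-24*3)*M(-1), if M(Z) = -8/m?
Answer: -288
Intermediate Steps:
m = -2 (m = -2*1 = -2)
M(Z) = 4 (M(Z) = -8/(-2) = -8*(-½) = 4)
(-24*3)*M(-1) = -24*3*4 = -4*18*4 = -72*4 = -288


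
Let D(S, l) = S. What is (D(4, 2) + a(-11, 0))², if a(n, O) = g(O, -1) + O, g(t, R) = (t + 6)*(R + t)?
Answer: 4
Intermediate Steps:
g(t, R) = (6 + t)*(R + t)
a(n, O) = -6 + O² + 6*O (a(n, O) = (O² + 6*(-1) + 6*O - O) + O = (O² - 6 + 6*O - O) + O = (-6 + O² + 5*O) + O = -6 + O² + 6*O)
(D(4, 2) + a(-11, 0))² = (4 + (-6 + 0² + 6*0))² = (4 + (-6 + 0 + 0))² = (4 - 6)² = (-2)² = 4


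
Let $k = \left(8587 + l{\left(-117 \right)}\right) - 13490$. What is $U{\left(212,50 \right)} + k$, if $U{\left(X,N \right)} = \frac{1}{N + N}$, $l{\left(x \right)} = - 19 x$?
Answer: $- \frac{267999}{100} \approx -2680.0$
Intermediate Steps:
$U{\left(X,N \right)} = \frac{1}{2 N}$
$k = -2680$ ($k = \left(8587 - -2223\right) - 13490 = \left(8587 + 2223\right) - 13490 = 10810 - 13490 = -2680$)
$U{\left(212,50 \right)} + k = \frac{1}{2 \cdot 50} - 2680 = \frac{1}{2} \cdot \frac{1}{50} - 2680 = \frac{1}{100} - 2680 = - \frac{267999}{100}$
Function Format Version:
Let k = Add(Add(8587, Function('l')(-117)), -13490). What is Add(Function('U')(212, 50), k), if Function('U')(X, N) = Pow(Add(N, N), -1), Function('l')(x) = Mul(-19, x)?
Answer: Rational(-267999, 100) ≈ -2680.0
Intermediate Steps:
Function('U')(X, N) = Mul(Rational(1, 2), Pow(N, -1)) (Function('U')(X, N) = Pow(Mul(2, N), -1) = Mul(Rational(1, 2), Pow(N, -1)))
k = -2680 (k = Add(Add(8587, Mul(-19, -117)), -13490) = Add(Add(8587, 2223), -13490) = Add(10810, -13490) = -2680)
Add(Function('U')(212, 50), k) = Add(Mul(Rational(1, 2), Pow(50, -1)), -2680) = Add(Mul(Rational(1, 2), Rational(1, 50)), -2680) = Add(Rational(1, 100), -2680) = Rational(-267999, 100)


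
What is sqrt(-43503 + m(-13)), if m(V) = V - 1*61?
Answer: I*sqrt(43577) ≈ 208.75*I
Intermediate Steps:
m(V) = -61 + V (m(V) = V - 61 = -61 + V)
sqrt(-43503 + m(-13)) = sqrt(-43503 + (-61 - 13)) = sqrt(-43503 - 74) = sqrt(-43577) = I*sqrt(43577)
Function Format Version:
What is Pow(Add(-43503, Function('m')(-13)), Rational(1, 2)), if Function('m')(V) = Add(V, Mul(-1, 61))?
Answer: Mul(I, Pow(43577, Rational(1, 2))) ≈ Mul(208.75, I)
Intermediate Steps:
Function('m')(V) = Add(-61, V) (Function('m')(V) = Add(V, -61) = Add(-61, V))
Pow(Add(-43503, Function('m')(-13)), Rational(1, 2)) = Pow(Add(-43503, Add(-61, -13)), Rational(1, 2)) = Pow(Add(-43503, -74), Rational(1, 2)) = Pow(-43577, Rational(1, 2)) = Mul(I, Pow(43577, Rational(1, 2)))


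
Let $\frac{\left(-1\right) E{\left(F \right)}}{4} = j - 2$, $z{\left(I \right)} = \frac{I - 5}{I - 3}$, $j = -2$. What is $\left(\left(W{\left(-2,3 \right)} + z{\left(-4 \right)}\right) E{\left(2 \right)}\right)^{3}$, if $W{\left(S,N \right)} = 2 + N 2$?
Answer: $\frac{1124864000}{343} \approx 3.2795 \cdot 10^{6}$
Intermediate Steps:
$W{\left(S,N \right)} = 2 + 2 N$
$z{\left(I \right)} = \frac{-5 + I}{-3 + I}$ ($z{\left(I \right)} = \frac{I - 5}{-3 + I} = \frac{-5 + I}{-3 + I}$)
$E{\left(F \right)} = 16$ ($E{\left(F \right)} = - 4 \left(-2 - 2\right) = \left(-4\right) \left(-4\right) = 16$)
$\left(\left(W{\left(-2,3 \right)} + z{\left(-4 \right)}\right) E{\left(2 \right)}\right)^{3} = \left(\left(\left(2 + 2 \cdot 3\right) + \frac{-5 - 4}{-3 - 4}\right) 16\right)^{3} = \left(\left(\left(2 + 6\right) + \frac{1}{-7} \left(-9\right)\right) 16\right)^{3} = \left(\left(8 - - \frac{9}{7}\right) 16\right)^{3} = \left(\left(8 + \frac{9}{7}\right) 16\right)^{3} = \left(\frac{65}{7} \cdot 16\right)^{3} = \left(\frac{1040}{7}\right)^{3} = \frac{1124864000}{343}$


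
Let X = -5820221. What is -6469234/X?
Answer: 6469234/5820221 ≈ 1.1115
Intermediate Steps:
-6469234/X = -6469234/(-5820221) = -6469234*(-1/5820221) = 6469234/5820221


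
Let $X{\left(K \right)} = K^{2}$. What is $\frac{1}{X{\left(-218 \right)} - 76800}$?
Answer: $- \frac{1}{29276} \approx -3.4158 \cdot 10^{-5}$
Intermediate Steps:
$\frac{1}{X{\left(-218 \right)} - 76800} = \frac{1}{\left(-218\right)^{2} - 76800} = \frac{1}{47524 - 76800} = \frac{1}{-29276} = - \frac{1}{29276}$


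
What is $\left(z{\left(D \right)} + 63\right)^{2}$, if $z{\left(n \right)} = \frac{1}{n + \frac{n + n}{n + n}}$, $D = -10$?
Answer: $\frac{320356}{81} \approx 3955.0$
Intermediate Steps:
$z{\left(n \right)} = \frac{1}{1 + n}$ ($z{\left(n \right)} = \frac{1}{n + \frac{2 n}{2 n}} = \frac{1}{n + 2 n \frac{1}{2 n}} = \frac{1}{n + 1} = \frac{1}{1 + n}$)
$\left(z{\left(D \right)} + 63\right)^{2} = \left(\frac{1}{1 - 10} + 63\right)^{2} = \left(\frac{1}{-9} + 63\right)^{2} = \left(- \frac{1}{9} + 63\right)^{2} = \left(\frac{566}{9}\right)^{2} = \frac{320356}{81}$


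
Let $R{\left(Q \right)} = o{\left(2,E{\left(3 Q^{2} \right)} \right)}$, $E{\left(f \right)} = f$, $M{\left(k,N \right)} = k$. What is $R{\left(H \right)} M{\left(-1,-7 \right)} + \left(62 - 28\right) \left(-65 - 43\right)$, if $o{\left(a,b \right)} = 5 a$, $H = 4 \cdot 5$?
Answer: $-3682$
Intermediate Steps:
$H = 20$
$R{\left(Q \right)} = 10$ ($R{\left(Q \right)} = 5 \cdot 2 = 10$)
$R{\left(H \right)} M{\left(-1,-7 \right)} + \left(62 - 28\right) \left(-65 - 43\right) = 10 \left(-1\right) + \left(62 - 28\right) \left(-65 - 43\right) = -10 + 34 \left(-108\right) = -10 - 3672 = -3682$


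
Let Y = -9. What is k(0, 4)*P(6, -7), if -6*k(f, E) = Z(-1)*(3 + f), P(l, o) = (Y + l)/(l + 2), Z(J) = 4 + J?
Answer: 9/16 ≈ 0.56250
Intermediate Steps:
P(l, o) = (-9 + l)/(2 + l) (P(l, o) = (-9 + l)/(l + 2) = (-9 + l)/(2 + l))
k(f, E) = -3/2 - f/2 (k(f, E) = -(4 - 1)*(3 + f)/6 = -(3 + f)/2 = -(9 + 3*f)/6 = -3/2 - f/2)
k(0, 4)*P(6, -7) = (-3/2 - ½*0)*((-9 + 6)/(2 + 6)) = (-3/2 + 0)*(-3/8) = -3*(-3)/16 = -3/2*(-3/8) = 9/16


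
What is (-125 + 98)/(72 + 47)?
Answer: -27/119 ≈ -0.22689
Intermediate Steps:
(-125 + 98)/(72 + 47) = -27/119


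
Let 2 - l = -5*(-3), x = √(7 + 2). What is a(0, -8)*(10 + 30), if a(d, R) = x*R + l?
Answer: -1480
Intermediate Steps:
x = 3 (x = √9 = 3)
l = -13 (l = 2 - (-5)*(-3) = 2 - 1*15 = 2 - 15 = -13)
a(d, R) = -13 + 3*R (a(d, R) = 3*R - 13 = -13 + 3*R)
a(0, -8)*(10 + 30) = (-13 + 3*(-8))*(10 + 30) = (-13 - 24)*40 = -37*40 = -1480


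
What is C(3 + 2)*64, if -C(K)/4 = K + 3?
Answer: -2048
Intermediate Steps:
C(K) = -12 - 4*K (C(K) = -4*(K + 3) = -4*(3 + K) = -12 - 4*K)
C(3 + 2)*64 = (-12 - 4*(3 + 2))*64 = (-12 - 4*5)*64 = (-12 - 20)*64 = -32*64 = -2048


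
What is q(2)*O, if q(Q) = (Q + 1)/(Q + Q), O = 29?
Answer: 87/4 ≈ 21.750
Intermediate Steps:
q(Q) = (1 + Q)/(2*Q) (q(Q) = (1 + Q)/((2*Q)) = (1 + Q)*(1/(2*Q)) = (1 + Q)/(2*Q))
q(2)*O = ((1/2)*(1 + 2)/2)*29 = ((1/2)*(1/2)*3)*29 = (3/4)*29 = 87/4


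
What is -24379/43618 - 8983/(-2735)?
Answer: 325143929/119295230 ≈ 2.7255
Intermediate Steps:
-24379/43618 - 8983/(-2735) = -24379*1/43618 - 8983*(-1/2735) = -24379/43618 + 8983/2735 = 325143929/119295230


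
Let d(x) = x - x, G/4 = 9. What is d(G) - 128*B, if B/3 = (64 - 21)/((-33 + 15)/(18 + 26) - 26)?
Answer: 363264/581 ≈ 625.24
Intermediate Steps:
G = 36 (G = 4*9 = 36)
d(x) = 0
B = -2838/581 (B = 3*((64 - 21)/((-33 + 15)/(18 + 26) - 26)) = 3*(43/(-18/44 - 26)) = 3*(43/(-18*1/44 - 26)) = 3*(43/(-9/22 - 26)) = 3*(43/(-581/22)) = 3*(43*(-22/581)) = 3*(-946/581) = -2838/581 ≈ -4.8847)
d(G) - 128*B = 0 - 128*(-2838/581) = 0 + 363264/581 = 363264/581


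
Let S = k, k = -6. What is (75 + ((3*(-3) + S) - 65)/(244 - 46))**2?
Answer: 54538225/9801 ≈ 5564.6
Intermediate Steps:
S = -6
(75 + ((3*(-3) + S) - 65)/(244 - 46))**2 = (75 + ((3*(-3) - 6) - 65)/(244 - 46))**2 = (75 + ((-9 - 6) - 65)/198)**2 = (75 + (-15 - 65)*(1/198))**2 = (75 - 80*1/198)**2 = (75 - 40/99)**2 = (7385/99)**2 = 54538225/9801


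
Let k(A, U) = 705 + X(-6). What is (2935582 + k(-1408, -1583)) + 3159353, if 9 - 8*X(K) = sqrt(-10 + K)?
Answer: 48765129/8 - I/2 ≈ 6.0956e+6 - 0.5*I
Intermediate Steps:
X(K) = 9/8 - sqrt(-10 + K)/8
k(A, U) = 5649/8 - I/2 (k(A, U) = 705 + (9/8 - sqrt(-10 - 6)/8) = 705 + (9/8 - I/2) = 5649/8 - I/2)
(2935582 + k(-1408, -1583)) + 3159353 = (2935582 + (5649/8 - I/2)) + 3159353 = (23490305/8 - I/2) + 3159353 = 48765129/8 - I/2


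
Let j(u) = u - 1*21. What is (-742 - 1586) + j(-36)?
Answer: -2385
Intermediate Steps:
j(u) = -21 + u (j(u) = u - 21 = -21 + u)
(-742 - 1586) + j(-36) = (-742 - 1586) + (-21 - 36) = -2328 - 57 = -2385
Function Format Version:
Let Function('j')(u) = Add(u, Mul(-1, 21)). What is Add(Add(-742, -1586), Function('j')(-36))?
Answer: -2385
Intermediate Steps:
Function('j')(u) = Add(-21, u) (Function('j')(u) = Add(u, -21) = Add(-21, u))
Add(Add(-742, -1586), Function('j')(-36)) = Add(Add(-742, -1586), Add(-21, -36)) = Add(-2328, -57) = -2385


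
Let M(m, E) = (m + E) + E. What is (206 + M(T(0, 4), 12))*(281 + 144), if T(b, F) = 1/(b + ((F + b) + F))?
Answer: 782425/8 ≈ 97803.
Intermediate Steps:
T(b, F) = 1/(2*F + 2*b) (T(b, F) = 1/(b + (b + 2*F)) = 1/(2*F + 2*b))
M(m, E) = m + 2*E (M(m, E) = (E + m) + E = m + 2*E)
(206 + M(T(0, 4), 12))*(281 + 144) = (206 + (1/(2*(4 + 0)) + 2*12))*(281 + 144) = (206 + ((1/2)/4 + 24))*425 = (206 + ((1/2)*(1/4) + 24))*425 = (206 + (1/8 + 24))*425 = (206 + 193/8)*425 = (1841/8)*425 = 782425/8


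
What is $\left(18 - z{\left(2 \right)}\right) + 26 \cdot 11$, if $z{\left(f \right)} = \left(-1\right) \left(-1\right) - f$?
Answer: $305$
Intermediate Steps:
$z{\left(f \right)} = 1 - f$
$\left(18 - z{\left(2 \right)}\right) + 26 \cdot 11 = \left(18 - \left(1 - 2\right)\right) + 26 \cdot 11 = \left(18 - \left(1 - 2\right)\right) + 286 = \left(18 - -1\right) + 286 = \left(18 + 1\right) + 286 = 19 + 286 = 305$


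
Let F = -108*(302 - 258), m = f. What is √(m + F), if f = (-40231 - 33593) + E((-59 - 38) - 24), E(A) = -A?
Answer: I*√78455 ≈ 280.1*I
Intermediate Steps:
f = -73703 (f = (-40231 - 33593) - ((-59 - 38) - 24) = -73824 - (-97 - 24) = -73824 - 1*(-121) = -73824 + 121 = -73703)
m = -73703
F = -4752 (F = -108*44 = -4752)
√(m + F) = √(-73703 - 4752) = √(-78455) = I*√78455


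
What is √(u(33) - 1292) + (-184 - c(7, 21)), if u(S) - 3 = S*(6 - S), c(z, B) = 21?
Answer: -205 + 2*I*√545 ≈ -205.0 + 46.69*I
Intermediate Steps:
u(S) = 3 + S*(6 - S)
√(u(33) - 1292) + (-184 - c(7, 21)) = √((3 - 1*33² + 6*33) - 1292) + (-184 - 1*21) = √((3 - 1*1089 + 198) - 1292) + (-184 - 21) = √((3 - 1089 + 198) - 1292) - 205 = √(-888 - 1292) - 205 = √(-2180) - 205 = 2*I*√545 - 205 = -205 + 2*I*√545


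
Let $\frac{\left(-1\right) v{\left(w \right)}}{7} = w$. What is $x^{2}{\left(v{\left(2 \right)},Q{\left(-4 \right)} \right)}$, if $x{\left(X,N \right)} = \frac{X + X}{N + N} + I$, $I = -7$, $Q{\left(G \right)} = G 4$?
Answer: $\frac{2401}{64} \approx 37.516$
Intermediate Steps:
$Q{\left(G \right)} = 4 G$
$v{\left(w \right)} = - 7 w$
$x{\left(X,N \right)} = -7 + \frac{X}{N}$ ($x{\left(X,N \right)} = \frac{X + X}{N + N} - 7 = \frac{2 X}{2 N} - 7 = 2 X \frac{1}{2 N} - 7 = \frac{X}{N} - 7 = -7 + \frac{X}{N}$)
$x^{2}{\left(v{\left(2 \right)},Q{\left(-4 \right)} \right)} = \left(-7 + \frac{\left(-7\right) 2}{4 \left(-4\right)}\right)^{2} = \left(-7 - \frac{14}{-16}\right)^{2} = \left(-7 - - \frac{7}{8}\right)^{2} = \left(-7 + \frac{7}{8}\right)^{2} = \left(- \frac{49}{8}\right)^{2} = \frac{2401}{64}$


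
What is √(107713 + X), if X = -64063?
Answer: 15*√194 ≈ 208.93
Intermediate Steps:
√(107713 + X) = √(107713 - 64063) = √43650 = 15*√194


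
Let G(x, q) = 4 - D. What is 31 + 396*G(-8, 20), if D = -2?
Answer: 2407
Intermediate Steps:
G(x, q) = 6 (G(x, q) = 4 - 1*(-2) = 4 + 2 = 6)
31 + 396*G(-8, 20) = 31 + 396*6 = 31 + 2376 = 2407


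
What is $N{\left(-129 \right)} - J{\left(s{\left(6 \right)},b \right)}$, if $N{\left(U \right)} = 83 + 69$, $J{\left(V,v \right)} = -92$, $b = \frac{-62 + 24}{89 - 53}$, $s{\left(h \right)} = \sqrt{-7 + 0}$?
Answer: $244$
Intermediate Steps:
$s{\left(h \right)} = i \sqrt{7}$ ($s{\left(h \right)} = \sqrt{-7} = i \sqrt{7}$)
$b = - \frac{19}{18}$ ($b = - \frac{38}{36} = \left(-38\right) \frac{1}{36} = - \frac{19}{18} \approx -1.0556$)
$N{\left(U \right)} = 152$
$N{\left(-129 \right)} - J{\left(s{\left(6 \right)},b \right)} = 152 - -92 = 152 + 92 = 244$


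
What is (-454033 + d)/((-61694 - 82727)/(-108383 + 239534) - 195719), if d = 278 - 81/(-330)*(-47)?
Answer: 6546312851169/2823577568900 ≈ 2.3184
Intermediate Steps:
d = 29311/110 (d = 278 - 81*(-1/330)*(-47) = 278 + (27/110)*(-47) = 278 - 1269/110 = 29311/110 ≈ 266.46)
(-454033 + d)/((-61694 - 82727)/(-108383 + 239534) - 195719) = (-454033 + 29311/110)/((-61694 - 82727)/(-108383 + 239534) - 195719) = -49914319/(110*(-144421/131151 - 195719)) = -49914319/(110*(-25668886990/131151)) = -49914319/110*(-131151/25668886990) = 6546312851169/2823577568900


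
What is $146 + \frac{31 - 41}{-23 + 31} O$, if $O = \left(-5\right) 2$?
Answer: $\frac{317}{2} \approx 158.5$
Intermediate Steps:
$O = -10$
$146 + \frac{31 - 41}{-23 + 31} O = 146 + \frac{31 - 41}{-23 + 31} \left(-10\right) = 146 + - \frac{10}{8} \left(-10\right) = 146 + \left(-10\right) \frac{1}{8} \left(-10\right) = 146 - - \frac{25}{2} = 146 + \frac{25}{2} = \frac{317}{2}$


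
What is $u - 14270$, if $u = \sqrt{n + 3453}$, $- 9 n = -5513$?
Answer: $-14270 + \frac{\sqrt{36590}}{3} \approx -14206.0$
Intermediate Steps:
$n = \frac{5513}{9}$ ($n = \left(- \frac{1}{9}\right) \left(-5513\right) = \frac{5513}{9} \approx 612.56$)
$u = \frac{\sqrt{36590}}{3}$ ($u = \sqrt{\frac{5513}{9} + 3453} = \sqrt{\frac{36590}{9}} = \frac{\sqrt{36590}}{3} \approx 63.762$)
$u - 14270 = \frac{\sqrt{36590}}{3} - 14270 = -14270 + \frac{\sqrt{36590}}{3}$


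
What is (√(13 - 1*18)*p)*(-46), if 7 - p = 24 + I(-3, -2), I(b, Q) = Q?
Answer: 690*I*√5 ≈ 1542.9*I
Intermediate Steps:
p = -15 (p = 7 - (24 - 2) = 7 - 1*22 = 7 - 22 = -15)
(√(13 - 1*18)*p)*(-46) = (√(13 - 1*18)*(-15))*(-46) = (√(13 - 18)*(-15))*(-46) = (√(-5)*(-15))*(-46) = ((I*√5)*(-15))*(-46) = -15*I*√5*(-46) = 690*I*√5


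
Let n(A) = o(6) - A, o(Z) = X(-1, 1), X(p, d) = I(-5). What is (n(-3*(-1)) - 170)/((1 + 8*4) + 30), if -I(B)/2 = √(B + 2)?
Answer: -173/63 - 2*I*√3/63 ≈ -2.746 - 0.054986*I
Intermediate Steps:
I(B) = -2*√(2 + B) (I(B) = -2*√(B + 2) = -2*√(2 + B))
X(p, d) = -2*I*√3 (X(p, d) = -2*√(2 - 5) = -2*I*√3)
o(Z) = -2*I*√3
n(A) = -A - 2*I*√3 (n(A) = -2*I*√3 - A = -A - 2*I*√3)
(n(-3*(-1)) - 170)/((1 + 8*4) + 30) = ((-(-3)*(-1) - 2*I*√3) - 170)/((1 + 8*4) + 30) = ((-1*3 - 2*I*√3) - 170)/((1 + 32) + 30) = ((-3 - 2*I*√3) - 170)/(33 + 30) = (-173 - 2*I*√3)/63 = (-173 - 2*I*√3)*(1/63) = -173/63 - 2*I*√3/63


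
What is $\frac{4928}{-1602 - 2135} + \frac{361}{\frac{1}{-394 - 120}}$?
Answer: $- \frac{693420226}{3737} \approx -1.8556 \cdot 10^{5}$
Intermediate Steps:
$\frac{4928}{-1602 - 2135} + \frac{361}{\frac{1}{-394 - 120}} = \frac{4928}{-3737} + \frac{361}{\frac{1}{-514}} = 4928 \left(- \frac{1}{3737}\right) + \frac{361}{- \frac{1}{514}} = - \frac{4928}{3737} + 361 \left(-514\right) = - \frac{4928}{3737} - 185554 = - \frac{693420226}{3737}$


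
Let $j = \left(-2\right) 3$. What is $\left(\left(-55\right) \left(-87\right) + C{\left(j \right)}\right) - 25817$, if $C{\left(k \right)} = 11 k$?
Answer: $-21098$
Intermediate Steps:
$j = -6$
$\left(\left(-55\right) \left(-87\right) + C{\left(j \right)}\right) - 25817 = \left(\left(-55\right) \left(-87\right) + 11 \left(-6\right)\right) - 25817 = \left(4785 - 66\right) - 25817 = 4719 - 25817 = -21098$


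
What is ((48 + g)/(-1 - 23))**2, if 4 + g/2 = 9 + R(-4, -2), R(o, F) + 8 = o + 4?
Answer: 49/16 ≈ 3.0625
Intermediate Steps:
R(o, F) = -4 + o (R(o, F) = -8 + (o + 4) = -8 + (4 + o) = -4 + o)
g = -6 (g = -8 + 2*(9 + (-4 - 4)) = -8 + 2*(9 - 8) = -8 + 2*1 = -8 + 2 = -6)
((48 + g)/(-1 - 23))**2 = ((48 - 6)/(-1 - 23))**2 = (42/(-24))**2 = (42*(-1/24))**2 = (-7/4)**2 = 49/16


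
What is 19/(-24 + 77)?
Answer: 19/53 ≈ 0.35849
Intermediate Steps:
19/(-24 + 77) = 19/53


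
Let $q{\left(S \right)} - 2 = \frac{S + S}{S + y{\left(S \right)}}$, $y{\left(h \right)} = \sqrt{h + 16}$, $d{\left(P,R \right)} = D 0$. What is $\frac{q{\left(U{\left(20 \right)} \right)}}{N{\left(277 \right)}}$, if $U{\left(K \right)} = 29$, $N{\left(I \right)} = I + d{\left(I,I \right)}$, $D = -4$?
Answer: $\frac{1637}{110246} - \frac{87 \sqrt{5}}{110246} \approx 0.013084$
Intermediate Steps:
$d{\left(P,R \right)} = 0$ ($d{\left(P,R \right)} = \left(-4\right) 0 = 0$)
$N{\left(I \right)} = I$ ($N{\left(I \right)} = I + 0 = I$)
$y{\left(h \right)} = \sqrt{16 + h}$
$q{\left(S \right)} = 2 + \frac{2 S}{S + \sqrt{16 + S}}$ ($q{\left(S \right)} = 2 + \frac{S + S}{S + \sqrt{16 + S}} = 2 + \frac{2 S}{S + \sqrt{16 + S}}$)
$\frac{q{\left(U{\left(20 \right)} \right)}}{N{\left(277 \right)}} = \frac{2 \frac{1}{29 + \sqrt{16 + 29}} \left(\sqrt{16 + 29} + 2 \cdot 29\right)}{277} = \frac{2 \left(\sqrt{45} + 58\right)}{29 + \sqrt{45}} \cdot \frac{1}{277} = \frac{2 \left(3 \sqrt{5} + 58\right)}{29 + 3 \sqrt{5}} \cdot \frac{1}{277} = \frac{2 \left(58 + 3 \sqrt{5}\right)}{29 + 3 \sqrt{5}} \cdot \frac{1}{277} = \frac{2 \left(58 + 3 \sqrt{5}\right)}{277 \left(29 + 3 \sqrt{5}\right)}$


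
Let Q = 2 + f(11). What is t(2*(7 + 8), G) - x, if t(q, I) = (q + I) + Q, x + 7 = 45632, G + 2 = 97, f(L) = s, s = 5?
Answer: -45493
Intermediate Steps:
f(L) = 5
Q = 7 (Q = 2 + 5 = 7)
G = 95 (G = -2 + 97 = 95)
x = 45625 (x = -7 + 45632 = 45625)
t(q, I) = 7 + I + q (t(q, I) = (q + I) + 7 = (I + q) + 7 = 7 + I + q)
t(2*(7 + 8), G) - x = (7 + 95 + 2*(7 + 8)) - 1*45625 = (7 + 95 + 2*15) - 45625 = (7 + 95 + 30) - 45625 = 132 - 45625 = -45493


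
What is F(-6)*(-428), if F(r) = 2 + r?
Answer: 1712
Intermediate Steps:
F(-6)*(-428) = (2 - 6)*(-428) = -4*(-428) = 1712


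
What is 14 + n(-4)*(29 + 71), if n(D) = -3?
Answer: -286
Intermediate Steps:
14 + n(-4)*(29 + 71) = 14 - 3*(29 + 71) = 14 - 3*100 = 14 - 300 = -286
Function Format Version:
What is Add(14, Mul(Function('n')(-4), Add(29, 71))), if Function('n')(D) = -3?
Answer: -286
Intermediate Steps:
Add(14, Mul(Function('n')(-4), Add(29, 71))) = Add(14, Mul(-3, Add(29, 71))) = Add(14, Mul(-3, 100)) = Add(14, -300) = -286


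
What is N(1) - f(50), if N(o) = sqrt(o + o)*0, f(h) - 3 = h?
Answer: -53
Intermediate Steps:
f(h) = 3 + h
N(o) = 0 (N(o) = sqrt(2*o)*0 = (sqrt(2)*sqrt(o))*0 = 0)
N(1) - f(50) = 0 - (3 + 50) = 0 - 1*53 = 0 - 53 = -53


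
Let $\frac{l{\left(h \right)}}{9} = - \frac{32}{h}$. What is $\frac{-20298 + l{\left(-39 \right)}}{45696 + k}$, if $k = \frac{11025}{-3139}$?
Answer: $- \frac{275999714}{621524449} \approx -0.44407$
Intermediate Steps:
$l{\left(h \right)} = - \frac{288}{h}$ ($l{\left(h \right)} = 9 \left(- \frac{32}{h}\right) = - \frac{288}{h}$)
$k = - \frac{11025}{3139}$ ($k = 11025 \left(- \frac{1}{3139}\right) = - \frac{11025}{3139} \approx -3.5123$)
$\frac{-20298 + l{\left(-39 \right)}}{45696 + k} = \frac{-20298 - \frac{288}{-39}}{45696 - \frac{11025}{3139}} = \frac{-20298 - - \frac{96}{13}}{\frac{143428719}{3139}} = \left(-20298 + \frac{96}{13}\right) \frac{3139}{143428719} = \left(- \frac{263778}{13}\right) \frac{3139}{143428719} = - \frac{275999714}{621524449}$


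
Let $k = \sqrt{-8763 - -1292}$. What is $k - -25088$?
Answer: $25088 + i \sqrt{7471} \approx 25088.0 + 86.435 i$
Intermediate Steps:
$k = i \sqrt{7471}$ ($k = \sqrt{-8763 + 1292} = \sqrt{-7471} = i \sqrt{7471} \approx 86.435 i$)
$k - -25088 = i \sqrt{7471} - -25088 = i \sqrt{7471} + 25088 = 25088 + i \sqrt{7471}$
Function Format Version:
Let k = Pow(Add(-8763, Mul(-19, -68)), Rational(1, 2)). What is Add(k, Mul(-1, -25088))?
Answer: Add(25088, Mul(I, Pow(7471, Rational(1, 2)))) ≈ Add(25088., Mul(86.435, I))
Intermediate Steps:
k = Mul(I, Pow(7471, Rational(1, 2))) (k = Pow(Add(-8763, 1292), Rational(1, 2)) = Pow(-7471, Rational(1, 2)) = Mul(I, Pow(7471, Rational(1, 2))) ≈ Mul(86.435, I))
Add(k, Mul(-1, -25088)) = Add(Mul(I, Pow(7471, Rational(1, 2))), Mul(-1, -25088)) = Add(Mul(I, Pow(7471, Rational(1, 2))), 25088) = Add(25088, Mul(I, Pow(7471, Rational(1, 2))))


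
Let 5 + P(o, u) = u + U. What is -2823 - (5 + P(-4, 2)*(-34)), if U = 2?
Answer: -2862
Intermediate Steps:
P(o, u) = -3 + u (P(o, u) = -5 + (u + 2) = -5 + (2 + u) = -3 + u)
-2823 - (5 + P(-4, 2)*(-34)) = -2823 - (5 + (-3 + 2)*(-34)) = -2823 - (5 - 1*(-34)) = -2823 - (5 + 34) = -2823 - 1*39 = -2823 - 39 = -2862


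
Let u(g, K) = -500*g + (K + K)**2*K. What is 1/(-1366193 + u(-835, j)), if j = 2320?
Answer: 1/49947723307 ≈ 2.0021e-11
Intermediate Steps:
u(g, K) = -500*g + 4*K**3 (u(g, K) = -500*g + (2*K)**2*K = -500*g + (4*K**2)*K = -500*g + 4*K**3)
1/(-1366193 + u(-835, j)) = 1/(-1366193 + (-500*(-835) + 4*2320**3)) = 1/(-1366193 + (417500 + 4*12487168000)) = 1/(-1366193 + (417500 + 49948672000)) = 1/(-1366193 + 49949089500) = 1/49947723307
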